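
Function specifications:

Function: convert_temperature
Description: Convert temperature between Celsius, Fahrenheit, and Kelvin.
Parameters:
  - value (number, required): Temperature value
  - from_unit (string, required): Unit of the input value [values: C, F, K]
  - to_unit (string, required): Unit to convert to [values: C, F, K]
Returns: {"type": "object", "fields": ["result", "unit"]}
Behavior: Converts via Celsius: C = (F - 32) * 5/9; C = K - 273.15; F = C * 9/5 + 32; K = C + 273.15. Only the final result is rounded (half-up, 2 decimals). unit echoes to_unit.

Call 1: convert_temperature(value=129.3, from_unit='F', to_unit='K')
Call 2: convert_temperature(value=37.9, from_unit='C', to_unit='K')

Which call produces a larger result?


Call 1:
  To C: (129.3 - 32) * 5/9 = 54.055556
  To K: 54.055556 + 273.15 = 327.205556
  Round to 2 decimals: 327.21
  -> 327.21 K
Call 2:
  Input already in C: 37.9
  To K: 37.9 + 273.15 = 311.05
  Round to 2 decimals: 311.05
  -> 311.05 K
Call 1 (327.21 K)


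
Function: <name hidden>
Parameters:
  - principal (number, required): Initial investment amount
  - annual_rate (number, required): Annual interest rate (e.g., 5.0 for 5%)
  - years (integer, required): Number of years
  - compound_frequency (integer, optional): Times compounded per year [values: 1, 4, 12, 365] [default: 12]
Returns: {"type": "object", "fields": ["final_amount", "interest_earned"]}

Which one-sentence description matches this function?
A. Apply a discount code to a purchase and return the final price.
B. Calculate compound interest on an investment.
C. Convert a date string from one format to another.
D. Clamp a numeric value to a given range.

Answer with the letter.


Parameters principal, annual_rate, years, compound_frequency and return ["final_amount", "interest_earned"] fit: Calculate compound interest on an investment.
B


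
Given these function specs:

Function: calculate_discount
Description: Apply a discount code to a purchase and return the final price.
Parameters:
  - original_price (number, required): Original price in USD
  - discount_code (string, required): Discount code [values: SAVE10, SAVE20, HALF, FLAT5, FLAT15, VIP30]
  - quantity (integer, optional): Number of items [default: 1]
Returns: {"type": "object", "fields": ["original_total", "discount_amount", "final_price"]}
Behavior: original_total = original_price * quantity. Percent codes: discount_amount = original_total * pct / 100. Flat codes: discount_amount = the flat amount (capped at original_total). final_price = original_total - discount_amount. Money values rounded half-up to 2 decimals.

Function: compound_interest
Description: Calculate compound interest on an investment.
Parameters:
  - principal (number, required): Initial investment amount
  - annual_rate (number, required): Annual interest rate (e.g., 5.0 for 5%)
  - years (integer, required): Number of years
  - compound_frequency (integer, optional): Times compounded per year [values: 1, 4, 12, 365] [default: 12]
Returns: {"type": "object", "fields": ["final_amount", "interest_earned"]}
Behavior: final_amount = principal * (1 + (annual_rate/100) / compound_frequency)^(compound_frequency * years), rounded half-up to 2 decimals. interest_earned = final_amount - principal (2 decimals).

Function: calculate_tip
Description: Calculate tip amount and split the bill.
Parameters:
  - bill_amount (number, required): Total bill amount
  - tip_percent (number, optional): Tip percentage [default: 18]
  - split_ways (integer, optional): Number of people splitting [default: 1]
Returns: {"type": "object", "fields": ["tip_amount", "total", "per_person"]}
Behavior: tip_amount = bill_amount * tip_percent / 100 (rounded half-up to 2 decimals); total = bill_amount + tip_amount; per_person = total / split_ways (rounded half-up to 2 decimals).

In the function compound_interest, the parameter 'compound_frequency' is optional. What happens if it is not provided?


The compound_interest spec declares:
  - compound_frequency (integer, optional): Times compounded per year [values: 1, 4, 12, 365] [default: 12]
It defaults to 12


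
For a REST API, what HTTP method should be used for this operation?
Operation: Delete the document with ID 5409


GET = read, POST = create, PUT = update/replace, DELETE = remove
This operation is a removal.
DELETE


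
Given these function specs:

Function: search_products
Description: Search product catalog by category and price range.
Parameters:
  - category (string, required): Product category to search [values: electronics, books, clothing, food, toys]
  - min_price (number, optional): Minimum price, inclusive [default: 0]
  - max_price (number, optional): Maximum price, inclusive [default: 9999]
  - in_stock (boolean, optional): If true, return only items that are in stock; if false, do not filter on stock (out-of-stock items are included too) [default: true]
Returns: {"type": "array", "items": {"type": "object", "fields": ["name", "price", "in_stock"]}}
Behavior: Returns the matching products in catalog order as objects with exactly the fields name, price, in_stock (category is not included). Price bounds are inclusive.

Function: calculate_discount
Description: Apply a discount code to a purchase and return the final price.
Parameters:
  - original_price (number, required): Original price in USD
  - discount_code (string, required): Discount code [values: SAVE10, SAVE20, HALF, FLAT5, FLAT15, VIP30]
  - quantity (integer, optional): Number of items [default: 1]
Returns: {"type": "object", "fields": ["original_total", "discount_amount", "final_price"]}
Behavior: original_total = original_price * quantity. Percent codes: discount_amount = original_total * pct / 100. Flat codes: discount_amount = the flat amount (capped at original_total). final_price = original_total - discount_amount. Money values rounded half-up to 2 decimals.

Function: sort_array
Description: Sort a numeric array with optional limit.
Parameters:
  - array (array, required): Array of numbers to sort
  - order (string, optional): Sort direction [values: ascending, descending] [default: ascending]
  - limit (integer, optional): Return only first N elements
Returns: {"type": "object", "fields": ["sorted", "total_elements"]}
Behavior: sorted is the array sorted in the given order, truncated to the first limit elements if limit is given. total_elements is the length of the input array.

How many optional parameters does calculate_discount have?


Parameters of calculate_discount: original_price (required), discount_code (required), quantity (optional)
Optional count:
1


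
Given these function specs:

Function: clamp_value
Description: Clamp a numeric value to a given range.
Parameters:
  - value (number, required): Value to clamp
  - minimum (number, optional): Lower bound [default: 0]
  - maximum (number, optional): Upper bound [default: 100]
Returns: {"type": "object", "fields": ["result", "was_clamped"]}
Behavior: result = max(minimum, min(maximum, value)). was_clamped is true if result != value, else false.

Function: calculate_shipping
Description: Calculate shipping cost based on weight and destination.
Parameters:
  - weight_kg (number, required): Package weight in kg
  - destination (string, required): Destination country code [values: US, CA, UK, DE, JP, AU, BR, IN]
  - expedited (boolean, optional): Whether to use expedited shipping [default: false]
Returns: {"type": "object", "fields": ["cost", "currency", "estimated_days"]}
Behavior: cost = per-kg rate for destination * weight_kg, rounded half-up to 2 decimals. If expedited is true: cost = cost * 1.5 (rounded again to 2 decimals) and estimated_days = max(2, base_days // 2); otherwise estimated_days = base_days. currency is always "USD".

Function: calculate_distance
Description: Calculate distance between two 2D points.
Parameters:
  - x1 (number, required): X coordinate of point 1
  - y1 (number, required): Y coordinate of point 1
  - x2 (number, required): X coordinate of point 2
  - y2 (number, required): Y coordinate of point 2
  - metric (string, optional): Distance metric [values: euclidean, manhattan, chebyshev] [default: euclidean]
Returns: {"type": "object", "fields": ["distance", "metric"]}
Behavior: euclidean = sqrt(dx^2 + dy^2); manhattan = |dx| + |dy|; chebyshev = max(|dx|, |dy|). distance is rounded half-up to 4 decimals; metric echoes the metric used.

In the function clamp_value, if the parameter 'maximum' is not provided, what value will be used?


The clamp_value spec declares:
  - maximum (number, optional): Upper bound [default: 100]
Default:
100


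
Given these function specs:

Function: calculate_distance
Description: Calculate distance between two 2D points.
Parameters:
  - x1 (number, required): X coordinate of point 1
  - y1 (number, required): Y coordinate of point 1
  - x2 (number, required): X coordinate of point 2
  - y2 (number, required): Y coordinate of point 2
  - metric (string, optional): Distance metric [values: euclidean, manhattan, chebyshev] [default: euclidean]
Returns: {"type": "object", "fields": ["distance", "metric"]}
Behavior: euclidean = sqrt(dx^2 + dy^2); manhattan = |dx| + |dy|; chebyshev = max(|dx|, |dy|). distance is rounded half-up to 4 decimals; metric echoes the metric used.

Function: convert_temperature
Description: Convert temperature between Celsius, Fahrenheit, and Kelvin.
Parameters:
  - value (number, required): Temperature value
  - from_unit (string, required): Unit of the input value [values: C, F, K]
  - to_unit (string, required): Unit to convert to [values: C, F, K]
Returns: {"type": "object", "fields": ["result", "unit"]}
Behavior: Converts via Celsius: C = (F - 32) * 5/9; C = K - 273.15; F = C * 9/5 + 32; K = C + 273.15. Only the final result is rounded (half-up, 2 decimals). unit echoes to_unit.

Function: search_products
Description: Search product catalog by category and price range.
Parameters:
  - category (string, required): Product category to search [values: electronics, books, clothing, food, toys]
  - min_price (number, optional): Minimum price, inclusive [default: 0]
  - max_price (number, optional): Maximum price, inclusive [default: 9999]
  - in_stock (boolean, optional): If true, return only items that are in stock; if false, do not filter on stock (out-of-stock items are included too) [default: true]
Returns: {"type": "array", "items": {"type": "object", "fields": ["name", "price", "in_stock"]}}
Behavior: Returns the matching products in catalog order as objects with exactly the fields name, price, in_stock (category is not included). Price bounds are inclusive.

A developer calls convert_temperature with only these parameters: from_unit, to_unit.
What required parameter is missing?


Required parameters: value, from_unit, to_unit
Provided: from_unit, to_unit
Missing: value
value


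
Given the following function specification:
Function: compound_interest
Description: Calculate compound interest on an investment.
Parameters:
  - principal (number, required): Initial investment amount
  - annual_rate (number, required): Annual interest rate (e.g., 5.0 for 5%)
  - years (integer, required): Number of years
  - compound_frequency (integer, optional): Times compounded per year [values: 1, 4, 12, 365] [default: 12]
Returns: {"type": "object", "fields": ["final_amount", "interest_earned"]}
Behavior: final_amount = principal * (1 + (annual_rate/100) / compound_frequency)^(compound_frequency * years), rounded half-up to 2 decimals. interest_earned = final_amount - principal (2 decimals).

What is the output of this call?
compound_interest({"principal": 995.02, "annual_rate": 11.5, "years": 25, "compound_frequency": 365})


rate per period = 11.5/100/365 = 0.000315068493 (keep full precision); periods = 365 * 25 = 9125
(1 + 0.000315068493)^9125 = 17.71739959
final_amount = 995.02 * 17.71739959 = 17629.166936 -> 17629.17
interest_earned = 17629.17 - 995.02 = 16634.15
Output:
{"final_amount": 17629.17, "interest_earned": 16634.15}


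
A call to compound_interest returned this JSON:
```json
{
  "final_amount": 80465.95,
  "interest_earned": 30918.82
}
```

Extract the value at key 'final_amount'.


80465.95


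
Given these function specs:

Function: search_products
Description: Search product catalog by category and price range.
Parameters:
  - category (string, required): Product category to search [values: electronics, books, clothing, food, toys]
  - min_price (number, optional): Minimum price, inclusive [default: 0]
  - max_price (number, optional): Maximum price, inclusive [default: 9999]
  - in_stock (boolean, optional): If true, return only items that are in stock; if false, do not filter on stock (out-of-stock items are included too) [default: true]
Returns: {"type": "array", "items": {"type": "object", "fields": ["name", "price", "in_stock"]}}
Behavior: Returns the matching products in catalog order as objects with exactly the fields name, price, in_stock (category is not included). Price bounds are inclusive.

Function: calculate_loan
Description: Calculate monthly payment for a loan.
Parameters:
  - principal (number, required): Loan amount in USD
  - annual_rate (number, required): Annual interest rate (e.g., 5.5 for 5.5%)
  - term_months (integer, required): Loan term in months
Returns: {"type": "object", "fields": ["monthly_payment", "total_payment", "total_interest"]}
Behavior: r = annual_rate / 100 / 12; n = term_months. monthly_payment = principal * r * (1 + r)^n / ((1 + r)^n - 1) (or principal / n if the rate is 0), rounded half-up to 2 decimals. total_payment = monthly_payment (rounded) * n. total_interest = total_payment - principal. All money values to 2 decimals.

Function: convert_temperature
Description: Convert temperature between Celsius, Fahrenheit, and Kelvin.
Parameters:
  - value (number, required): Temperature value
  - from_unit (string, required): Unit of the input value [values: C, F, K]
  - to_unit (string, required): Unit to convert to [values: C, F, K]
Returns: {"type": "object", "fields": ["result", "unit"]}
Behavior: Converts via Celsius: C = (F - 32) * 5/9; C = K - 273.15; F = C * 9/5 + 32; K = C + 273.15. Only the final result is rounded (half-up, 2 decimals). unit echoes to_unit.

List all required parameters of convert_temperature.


Parameters of convert_temperature and their required/optional flag:
  value: required
  from_unit: required
  to_unit: required
from_unit, to_unit, value


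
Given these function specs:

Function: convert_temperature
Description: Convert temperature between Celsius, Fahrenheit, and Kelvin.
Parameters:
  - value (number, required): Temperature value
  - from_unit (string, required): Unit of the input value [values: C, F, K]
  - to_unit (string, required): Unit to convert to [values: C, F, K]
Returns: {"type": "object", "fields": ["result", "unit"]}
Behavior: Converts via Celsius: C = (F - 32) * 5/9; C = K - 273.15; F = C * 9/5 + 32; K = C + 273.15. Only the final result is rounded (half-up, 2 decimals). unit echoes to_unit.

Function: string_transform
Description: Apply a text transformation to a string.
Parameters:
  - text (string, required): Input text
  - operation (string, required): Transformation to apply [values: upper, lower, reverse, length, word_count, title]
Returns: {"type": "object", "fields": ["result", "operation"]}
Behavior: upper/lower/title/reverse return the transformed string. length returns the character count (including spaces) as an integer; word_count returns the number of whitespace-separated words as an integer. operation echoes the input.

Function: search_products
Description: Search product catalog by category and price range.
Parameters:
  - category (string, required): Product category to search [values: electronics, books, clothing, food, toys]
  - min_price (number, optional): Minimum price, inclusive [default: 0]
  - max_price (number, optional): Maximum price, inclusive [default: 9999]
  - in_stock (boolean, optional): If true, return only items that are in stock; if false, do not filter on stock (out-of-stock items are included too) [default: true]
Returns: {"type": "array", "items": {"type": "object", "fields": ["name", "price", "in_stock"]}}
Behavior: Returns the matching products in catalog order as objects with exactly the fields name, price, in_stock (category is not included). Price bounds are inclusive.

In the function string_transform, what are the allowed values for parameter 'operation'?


The string_transform spec declares:
  - operation (string, required): Transformation to apply [values: upper, lower, reverse, length, word_count, title]
Allowed values:
upper, lower, reverse, length, word_count, title


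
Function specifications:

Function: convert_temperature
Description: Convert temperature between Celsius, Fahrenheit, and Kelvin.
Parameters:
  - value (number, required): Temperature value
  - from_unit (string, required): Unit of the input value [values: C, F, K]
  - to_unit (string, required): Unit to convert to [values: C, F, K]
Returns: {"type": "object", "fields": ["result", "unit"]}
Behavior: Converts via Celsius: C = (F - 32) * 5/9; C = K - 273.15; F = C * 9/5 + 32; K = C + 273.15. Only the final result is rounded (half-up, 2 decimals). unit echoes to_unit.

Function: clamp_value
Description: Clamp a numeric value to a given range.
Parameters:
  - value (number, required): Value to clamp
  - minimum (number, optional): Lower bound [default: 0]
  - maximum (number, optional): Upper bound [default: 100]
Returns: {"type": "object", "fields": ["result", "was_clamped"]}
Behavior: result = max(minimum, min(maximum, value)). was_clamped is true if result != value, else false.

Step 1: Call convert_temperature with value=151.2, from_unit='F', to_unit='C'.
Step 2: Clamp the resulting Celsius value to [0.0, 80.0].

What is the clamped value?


Step 1: convert_temperature(value=151.2, from_unit=F, to_unit=C)
  To C: (151.2 - 32) * 5/9 = 66.222222
  Target is C: 66.222222
  Round to 2 decimals: 66.22
  -> result = 66.22 C
Step 2: clamp_value(value=66.22, minimum=0.0, maximum=80.0)
  result = max(0.0, min(80.0, 66.22)) = max(0.0, 66.22) = 66.22
  was_clamped = (66.22 != 66.22) = false
  -> result = 66.22
66.22


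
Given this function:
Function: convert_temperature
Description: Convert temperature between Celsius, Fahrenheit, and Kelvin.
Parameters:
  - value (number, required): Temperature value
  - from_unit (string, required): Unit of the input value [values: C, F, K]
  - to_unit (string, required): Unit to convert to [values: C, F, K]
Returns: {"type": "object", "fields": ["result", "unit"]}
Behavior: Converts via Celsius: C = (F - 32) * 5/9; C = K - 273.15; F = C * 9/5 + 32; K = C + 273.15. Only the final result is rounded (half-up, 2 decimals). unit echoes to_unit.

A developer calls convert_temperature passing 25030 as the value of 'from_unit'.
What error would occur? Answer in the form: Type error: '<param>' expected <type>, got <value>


Spec: 'from_unit' is declared as string; 25030 is an integer.
Type error: 'from_unit' expected string, got 25030


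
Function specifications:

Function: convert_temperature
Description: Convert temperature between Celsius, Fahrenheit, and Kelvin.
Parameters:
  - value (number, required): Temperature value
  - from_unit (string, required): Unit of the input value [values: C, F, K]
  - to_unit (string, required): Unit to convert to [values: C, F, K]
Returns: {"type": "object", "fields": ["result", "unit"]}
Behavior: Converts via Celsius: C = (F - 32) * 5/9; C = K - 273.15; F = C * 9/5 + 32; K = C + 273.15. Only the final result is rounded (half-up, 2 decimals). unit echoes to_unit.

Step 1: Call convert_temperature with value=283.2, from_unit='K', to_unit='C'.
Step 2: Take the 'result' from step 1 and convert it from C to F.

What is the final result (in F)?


Step 1: convert_temperature(value=283.2, from_unit=K, to_unit=C)
  To C: 283.2 - 273.15 = 10.05
  Target is C: 10.05
  Round to 2 decimals: 10.05
  -> result = 10.05 C
Step 2: convert_temperature(value=10.05, from_unit=C, to_unit=F)
  Input already in C: 10.05
  To F: 10.05 * 9/5 + 32 = 50.09
  Round to 2 decimals: 50.09
  -> result = 50.09 F
50.09 F


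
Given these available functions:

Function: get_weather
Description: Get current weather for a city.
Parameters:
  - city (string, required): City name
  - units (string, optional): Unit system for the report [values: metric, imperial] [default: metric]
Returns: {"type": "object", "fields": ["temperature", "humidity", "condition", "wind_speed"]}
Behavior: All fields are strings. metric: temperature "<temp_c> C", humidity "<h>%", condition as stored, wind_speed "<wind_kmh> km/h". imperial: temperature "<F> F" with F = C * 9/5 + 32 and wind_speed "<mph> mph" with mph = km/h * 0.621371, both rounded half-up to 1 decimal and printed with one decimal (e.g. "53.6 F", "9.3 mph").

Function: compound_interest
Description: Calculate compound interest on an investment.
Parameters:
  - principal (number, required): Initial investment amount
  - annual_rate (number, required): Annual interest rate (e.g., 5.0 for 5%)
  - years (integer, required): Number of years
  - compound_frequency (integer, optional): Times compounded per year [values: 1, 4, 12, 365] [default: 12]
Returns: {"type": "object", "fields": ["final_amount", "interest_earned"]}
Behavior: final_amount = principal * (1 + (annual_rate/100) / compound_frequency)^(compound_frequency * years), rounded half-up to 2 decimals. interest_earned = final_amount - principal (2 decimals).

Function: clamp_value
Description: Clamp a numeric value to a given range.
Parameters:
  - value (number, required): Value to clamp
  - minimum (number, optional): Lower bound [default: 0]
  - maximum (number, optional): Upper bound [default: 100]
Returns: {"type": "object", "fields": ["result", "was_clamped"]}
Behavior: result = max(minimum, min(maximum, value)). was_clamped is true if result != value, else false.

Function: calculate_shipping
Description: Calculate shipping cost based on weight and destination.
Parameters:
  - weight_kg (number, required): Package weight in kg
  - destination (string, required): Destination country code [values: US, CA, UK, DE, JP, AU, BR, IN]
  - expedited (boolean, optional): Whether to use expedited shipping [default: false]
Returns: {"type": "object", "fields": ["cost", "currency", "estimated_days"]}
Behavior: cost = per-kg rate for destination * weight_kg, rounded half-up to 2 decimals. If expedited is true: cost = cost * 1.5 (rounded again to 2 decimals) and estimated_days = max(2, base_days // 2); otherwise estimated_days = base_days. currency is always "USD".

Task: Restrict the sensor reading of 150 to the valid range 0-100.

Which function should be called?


The task needs a function whose description is: Clamp a numeric value to a given range.
clamp_value


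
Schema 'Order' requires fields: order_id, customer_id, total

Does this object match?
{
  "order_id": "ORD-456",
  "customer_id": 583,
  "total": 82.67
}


Checking required fields... All present.
Valid - all required fields present


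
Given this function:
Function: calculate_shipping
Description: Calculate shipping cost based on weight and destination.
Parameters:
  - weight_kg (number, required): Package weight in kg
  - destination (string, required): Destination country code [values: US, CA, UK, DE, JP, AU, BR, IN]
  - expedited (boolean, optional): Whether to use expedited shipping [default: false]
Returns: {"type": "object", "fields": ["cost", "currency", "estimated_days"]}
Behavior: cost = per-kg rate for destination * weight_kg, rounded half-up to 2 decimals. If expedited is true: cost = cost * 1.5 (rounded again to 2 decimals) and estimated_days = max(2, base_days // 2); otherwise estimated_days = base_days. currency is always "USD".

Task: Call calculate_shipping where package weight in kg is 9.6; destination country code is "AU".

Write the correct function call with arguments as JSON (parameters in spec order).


Mapping each described value to its parameter name:
  'Package weight in kg' -> weight_kg = 9.6
  'Destination country code' -> destination = "AU"
calculate_shipping({"weight_kg": 9.6, "destination": "AU"})


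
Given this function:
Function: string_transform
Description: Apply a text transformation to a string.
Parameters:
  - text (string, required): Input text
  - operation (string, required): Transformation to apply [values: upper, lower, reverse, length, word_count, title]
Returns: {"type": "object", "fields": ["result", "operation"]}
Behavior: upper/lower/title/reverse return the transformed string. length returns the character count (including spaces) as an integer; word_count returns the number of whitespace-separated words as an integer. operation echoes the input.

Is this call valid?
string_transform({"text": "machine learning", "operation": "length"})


Checking all required parameters present and types match... All valid.
Valid


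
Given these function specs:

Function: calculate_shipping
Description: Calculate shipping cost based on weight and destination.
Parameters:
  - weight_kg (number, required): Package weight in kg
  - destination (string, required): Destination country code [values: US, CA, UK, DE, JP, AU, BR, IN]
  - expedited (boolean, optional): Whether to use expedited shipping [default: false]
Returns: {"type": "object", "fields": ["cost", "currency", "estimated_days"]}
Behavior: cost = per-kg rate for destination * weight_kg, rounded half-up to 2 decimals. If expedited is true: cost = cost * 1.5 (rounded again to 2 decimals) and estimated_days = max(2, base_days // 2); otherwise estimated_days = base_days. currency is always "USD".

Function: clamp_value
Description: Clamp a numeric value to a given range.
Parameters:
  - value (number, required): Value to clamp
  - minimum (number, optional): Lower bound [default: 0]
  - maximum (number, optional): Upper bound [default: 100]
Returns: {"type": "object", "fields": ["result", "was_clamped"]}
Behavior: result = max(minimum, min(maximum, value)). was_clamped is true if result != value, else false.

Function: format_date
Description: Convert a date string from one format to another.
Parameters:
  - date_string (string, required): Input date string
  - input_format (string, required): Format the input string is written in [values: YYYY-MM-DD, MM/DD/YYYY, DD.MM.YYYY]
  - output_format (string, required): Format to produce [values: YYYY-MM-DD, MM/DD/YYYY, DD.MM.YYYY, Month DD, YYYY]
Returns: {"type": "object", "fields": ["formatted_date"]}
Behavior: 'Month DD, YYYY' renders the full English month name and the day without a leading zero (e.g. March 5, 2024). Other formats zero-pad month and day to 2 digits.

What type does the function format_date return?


The format_date spec declares Returns: {"type": "object", "fields": ["formatted_date"]}
Type:
object


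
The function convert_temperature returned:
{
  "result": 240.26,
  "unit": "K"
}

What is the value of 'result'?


240.26


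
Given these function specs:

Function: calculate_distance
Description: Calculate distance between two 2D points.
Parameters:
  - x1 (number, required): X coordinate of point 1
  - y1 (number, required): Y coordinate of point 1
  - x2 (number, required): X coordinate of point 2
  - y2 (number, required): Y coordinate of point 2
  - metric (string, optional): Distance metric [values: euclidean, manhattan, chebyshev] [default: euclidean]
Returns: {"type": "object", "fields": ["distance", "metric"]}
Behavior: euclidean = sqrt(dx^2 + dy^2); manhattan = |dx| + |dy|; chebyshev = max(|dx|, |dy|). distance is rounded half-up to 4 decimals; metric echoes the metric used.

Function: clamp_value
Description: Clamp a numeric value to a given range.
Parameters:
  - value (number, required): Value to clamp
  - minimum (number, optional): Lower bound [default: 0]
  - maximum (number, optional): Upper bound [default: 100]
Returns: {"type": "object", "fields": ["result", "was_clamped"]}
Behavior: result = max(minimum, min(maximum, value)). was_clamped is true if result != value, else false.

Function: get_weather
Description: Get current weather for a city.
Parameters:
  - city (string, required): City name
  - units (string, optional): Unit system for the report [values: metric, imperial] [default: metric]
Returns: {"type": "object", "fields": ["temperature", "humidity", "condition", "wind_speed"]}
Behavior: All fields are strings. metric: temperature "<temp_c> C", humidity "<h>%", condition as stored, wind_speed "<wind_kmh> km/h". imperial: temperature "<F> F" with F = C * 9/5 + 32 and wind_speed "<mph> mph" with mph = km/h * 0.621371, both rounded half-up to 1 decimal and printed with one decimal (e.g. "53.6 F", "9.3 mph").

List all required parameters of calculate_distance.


Parameters of calculate_distance and their required/optional flag:
  x1: required
  y1: required
  x2: required
  y2: required
  metric: optional
x1, x2, y1, y2


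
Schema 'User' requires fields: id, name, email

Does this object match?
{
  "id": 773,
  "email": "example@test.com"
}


Checking required fields...
Missing: name
Invalid - missing required field 'name'


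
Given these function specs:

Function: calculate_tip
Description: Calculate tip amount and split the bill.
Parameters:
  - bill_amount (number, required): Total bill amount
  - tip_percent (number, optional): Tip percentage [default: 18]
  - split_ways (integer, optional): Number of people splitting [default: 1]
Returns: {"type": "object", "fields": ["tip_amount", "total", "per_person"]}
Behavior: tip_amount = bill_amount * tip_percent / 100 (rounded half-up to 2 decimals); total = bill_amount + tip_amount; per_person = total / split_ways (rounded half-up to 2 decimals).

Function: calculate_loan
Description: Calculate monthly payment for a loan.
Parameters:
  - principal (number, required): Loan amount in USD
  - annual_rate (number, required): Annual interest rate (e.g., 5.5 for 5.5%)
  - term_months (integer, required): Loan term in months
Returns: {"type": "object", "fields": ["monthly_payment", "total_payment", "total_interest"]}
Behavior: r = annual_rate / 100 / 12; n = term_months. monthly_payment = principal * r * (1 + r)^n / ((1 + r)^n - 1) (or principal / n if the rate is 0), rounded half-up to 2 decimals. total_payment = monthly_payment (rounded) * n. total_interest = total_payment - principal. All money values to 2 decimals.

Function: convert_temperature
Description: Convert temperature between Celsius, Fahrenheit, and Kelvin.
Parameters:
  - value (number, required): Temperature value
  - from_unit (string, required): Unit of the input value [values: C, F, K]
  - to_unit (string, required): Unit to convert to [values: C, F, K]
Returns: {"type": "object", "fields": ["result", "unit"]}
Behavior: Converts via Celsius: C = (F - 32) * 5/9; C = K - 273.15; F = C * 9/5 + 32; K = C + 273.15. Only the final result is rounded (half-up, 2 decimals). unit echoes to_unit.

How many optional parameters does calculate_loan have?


Parameters of calculate_loan: principal (required), annual_rate (required), term_months (required)
Optional count:
0


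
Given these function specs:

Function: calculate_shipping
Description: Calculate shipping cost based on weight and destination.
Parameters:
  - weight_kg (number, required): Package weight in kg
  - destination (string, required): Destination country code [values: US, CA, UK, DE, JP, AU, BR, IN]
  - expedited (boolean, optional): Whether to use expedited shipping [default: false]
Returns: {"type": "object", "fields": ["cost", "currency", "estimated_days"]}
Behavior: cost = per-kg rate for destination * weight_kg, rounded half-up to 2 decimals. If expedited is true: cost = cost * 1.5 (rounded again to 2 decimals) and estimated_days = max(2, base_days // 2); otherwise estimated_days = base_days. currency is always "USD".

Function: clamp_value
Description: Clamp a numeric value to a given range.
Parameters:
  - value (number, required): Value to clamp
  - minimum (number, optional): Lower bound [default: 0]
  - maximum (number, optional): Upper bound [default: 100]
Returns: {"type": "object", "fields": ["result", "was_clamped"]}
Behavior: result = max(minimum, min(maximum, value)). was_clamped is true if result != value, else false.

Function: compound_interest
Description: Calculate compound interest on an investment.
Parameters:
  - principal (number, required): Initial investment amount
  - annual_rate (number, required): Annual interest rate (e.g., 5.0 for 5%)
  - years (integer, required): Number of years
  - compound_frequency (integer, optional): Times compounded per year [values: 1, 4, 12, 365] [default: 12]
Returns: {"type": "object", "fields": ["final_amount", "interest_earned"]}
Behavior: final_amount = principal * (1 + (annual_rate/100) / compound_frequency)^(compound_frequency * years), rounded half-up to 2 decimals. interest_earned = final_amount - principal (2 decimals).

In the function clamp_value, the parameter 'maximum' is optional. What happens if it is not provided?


The clamp_value spec declares:
  - maximum (number, optional): Upper bound [default: 100]
It defaults to 100


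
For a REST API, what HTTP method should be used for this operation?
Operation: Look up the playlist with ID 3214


GET = read, POST = create, PUT = update/replace, DELETE = remove
This operation is a read.
GET


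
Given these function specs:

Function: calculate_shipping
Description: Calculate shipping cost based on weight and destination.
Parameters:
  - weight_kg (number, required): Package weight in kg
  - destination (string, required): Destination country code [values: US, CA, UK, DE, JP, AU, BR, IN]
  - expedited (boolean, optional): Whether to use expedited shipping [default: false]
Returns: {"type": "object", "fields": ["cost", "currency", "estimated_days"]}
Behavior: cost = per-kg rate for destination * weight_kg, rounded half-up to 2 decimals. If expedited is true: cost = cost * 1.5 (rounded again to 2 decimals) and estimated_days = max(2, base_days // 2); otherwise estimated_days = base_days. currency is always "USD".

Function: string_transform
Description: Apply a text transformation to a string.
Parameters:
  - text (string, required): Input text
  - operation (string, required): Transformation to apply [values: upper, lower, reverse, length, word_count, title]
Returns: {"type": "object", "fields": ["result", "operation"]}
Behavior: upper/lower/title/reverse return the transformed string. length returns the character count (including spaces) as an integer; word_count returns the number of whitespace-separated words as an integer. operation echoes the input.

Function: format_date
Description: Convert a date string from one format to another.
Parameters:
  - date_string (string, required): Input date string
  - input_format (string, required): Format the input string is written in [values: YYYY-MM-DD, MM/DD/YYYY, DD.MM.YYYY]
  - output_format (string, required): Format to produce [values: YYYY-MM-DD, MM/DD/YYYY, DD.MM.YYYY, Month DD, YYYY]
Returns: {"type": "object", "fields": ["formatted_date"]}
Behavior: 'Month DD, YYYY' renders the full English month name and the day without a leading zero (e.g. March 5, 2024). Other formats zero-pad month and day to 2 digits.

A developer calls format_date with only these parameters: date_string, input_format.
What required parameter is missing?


Required parameters: date_string, input_format, output_format
Provided: date_string, input_format
Missing: output_format
output_format


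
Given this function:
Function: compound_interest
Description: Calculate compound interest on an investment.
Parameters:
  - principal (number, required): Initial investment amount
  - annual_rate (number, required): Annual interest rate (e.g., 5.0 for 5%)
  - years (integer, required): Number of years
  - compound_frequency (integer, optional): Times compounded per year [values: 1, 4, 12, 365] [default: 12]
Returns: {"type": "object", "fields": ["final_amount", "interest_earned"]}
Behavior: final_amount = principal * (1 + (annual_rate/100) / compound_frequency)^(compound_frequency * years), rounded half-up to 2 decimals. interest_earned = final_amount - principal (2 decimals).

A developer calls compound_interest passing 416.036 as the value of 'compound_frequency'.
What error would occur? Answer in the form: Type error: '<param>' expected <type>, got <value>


Spec: 'compound_frequency' is declared as integer; 416.036 is a non-integer number.
Type error: 'compound_frequency' expected integer, got 416.036


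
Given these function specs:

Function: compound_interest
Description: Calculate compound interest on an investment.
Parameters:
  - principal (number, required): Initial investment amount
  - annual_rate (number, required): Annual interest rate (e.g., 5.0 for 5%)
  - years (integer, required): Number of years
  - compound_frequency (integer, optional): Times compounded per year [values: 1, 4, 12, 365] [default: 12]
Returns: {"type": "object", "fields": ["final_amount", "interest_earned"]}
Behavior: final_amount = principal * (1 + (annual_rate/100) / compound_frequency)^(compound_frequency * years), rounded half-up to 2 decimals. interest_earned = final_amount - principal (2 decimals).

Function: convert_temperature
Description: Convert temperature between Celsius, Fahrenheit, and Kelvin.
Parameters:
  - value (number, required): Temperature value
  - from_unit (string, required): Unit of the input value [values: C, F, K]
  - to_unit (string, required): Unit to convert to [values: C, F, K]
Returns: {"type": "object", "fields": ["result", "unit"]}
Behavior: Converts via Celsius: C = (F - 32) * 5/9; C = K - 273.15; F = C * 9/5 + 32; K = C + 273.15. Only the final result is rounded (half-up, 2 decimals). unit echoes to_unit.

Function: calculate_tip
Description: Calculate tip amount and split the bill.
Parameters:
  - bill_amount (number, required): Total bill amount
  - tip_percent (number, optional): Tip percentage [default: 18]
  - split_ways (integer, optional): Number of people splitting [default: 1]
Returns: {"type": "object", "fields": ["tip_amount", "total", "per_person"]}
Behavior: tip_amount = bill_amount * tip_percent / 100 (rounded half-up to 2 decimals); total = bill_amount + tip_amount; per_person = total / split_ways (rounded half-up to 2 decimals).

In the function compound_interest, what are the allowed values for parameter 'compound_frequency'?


The compound_interest spec declares:
  - compound_frequency (integer, optional): Times compounded per year [values: 1, 4, 12, 365] [default: 12]
Allowed values:
1, 4, 12, 365


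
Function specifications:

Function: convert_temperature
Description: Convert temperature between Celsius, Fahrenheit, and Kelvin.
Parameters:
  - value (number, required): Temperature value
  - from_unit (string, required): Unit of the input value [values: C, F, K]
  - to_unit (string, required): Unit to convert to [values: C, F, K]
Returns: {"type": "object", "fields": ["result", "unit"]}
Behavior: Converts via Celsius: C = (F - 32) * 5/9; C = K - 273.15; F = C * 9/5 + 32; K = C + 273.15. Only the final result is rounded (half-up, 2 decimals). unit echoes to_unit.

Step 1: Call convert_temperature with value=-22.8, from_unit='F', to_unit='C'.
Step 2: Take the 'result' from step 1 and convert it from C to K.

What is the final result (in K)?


Step 1: convert_temperature(value=-22.8, from_unit=F, to_unit=C)
  To C: (-22.8 - 32) * 5/9 = -30.444444
  Target is C: -30.444444
  Round to 2 decimals: -30.44
  -> result = -30.44 C
Step 2: convert_temperature(value=-30.44, from_unit=C, to_unit=K)
  Input already in C: -30.44
  To K: -30.44 + 273.15 = 242.71
  Round to 2 decimals: 242.71
  -> result = 242.71 K
242.71 K


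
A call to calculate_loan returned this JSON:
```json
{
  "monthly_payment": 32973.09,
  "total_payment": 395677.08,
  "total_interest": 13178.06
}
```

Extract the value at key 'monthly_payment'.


32973.09


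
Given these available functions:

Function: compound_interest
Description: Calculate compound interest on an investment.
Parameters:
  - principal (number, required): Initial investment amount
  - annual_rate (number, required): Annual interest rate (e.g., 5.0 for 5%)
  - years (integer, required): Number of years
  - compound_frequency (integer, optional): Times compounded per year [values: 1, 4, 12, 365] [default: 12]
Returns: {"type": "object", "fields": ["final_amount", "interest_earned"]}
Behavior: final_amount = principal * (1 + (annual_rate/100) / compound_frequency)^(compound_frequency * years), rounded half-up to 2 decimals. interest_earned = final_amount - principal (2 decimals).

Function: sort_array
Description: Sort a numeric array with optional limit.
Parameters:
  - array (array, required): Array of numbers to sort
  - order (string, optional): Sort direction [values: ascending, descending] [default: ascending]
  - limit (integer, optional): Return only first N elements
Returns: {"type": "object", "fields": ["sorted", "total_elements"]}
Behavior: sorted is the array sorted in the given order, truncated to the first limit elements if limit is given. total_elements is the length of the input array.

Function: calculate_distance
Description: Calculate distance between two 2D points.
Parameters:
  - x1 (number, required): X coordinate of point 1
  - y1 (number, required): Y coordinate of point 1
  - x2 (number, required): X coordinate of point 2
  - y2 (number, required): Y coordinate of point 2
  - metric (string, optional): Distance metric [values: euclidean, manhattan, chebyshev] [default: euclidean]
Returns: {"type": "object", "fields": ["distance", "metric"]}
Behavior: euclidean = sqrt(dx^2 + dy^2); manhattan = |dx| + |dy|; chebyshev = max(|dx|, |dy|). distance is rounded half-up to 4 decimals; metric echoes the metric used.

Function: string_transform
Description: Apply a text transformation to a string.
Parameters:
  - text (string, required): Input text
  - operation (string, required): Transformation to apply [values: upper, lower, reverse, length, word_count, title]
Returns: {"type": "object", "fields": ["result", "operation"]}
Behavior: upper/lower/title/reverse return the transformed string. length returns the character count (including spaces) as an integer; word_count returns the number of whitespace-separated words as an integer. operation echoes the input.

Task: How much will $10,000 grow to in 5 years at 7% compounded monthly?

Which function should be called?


The task needs a function whose description is: Calculate compound interest on an investment.
compound_interest
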